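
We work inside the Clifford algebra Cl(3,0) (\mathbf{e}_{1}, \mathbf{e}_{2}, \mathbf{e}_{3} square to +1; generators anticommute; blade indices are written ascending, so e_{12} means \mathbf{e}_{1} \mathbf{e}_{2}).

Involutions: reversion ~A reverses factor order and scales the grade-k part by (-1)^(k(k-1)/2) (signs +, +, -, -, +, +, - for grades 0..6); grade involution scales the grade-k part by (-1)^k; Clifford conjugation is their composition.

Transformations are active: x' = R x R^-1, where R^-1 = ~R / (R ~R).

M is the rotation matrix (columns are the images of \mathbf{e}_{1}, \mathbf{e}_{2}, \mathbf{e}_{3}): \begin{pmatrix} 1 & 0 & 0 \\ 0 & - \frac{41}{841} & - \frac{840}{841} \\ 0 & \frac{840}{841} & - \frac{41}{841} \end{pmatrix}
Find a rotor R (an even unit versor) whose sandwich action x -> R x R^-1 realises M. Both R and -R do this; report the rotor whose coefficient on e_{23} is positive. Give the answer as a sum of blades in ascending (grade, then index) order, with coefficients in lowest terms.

Method: write R = a + b12*e_{12} + b13*e_{13} + b23*e_{23} with a^2 + b12^2 + b13^2 + b23^2 = 1 (so R^-1 = ~R). Expanding the columns R e_j ~R gives tr M = 4a^2 - 1 and, from the antisymmetric part, M21 - M12 = -4a*b12, M13 - M31 = 4a*b13, M32 - M23 = -4a*b23.
Here tr M = \frac{759}{841}, so a^2 = (1 + tr M)/4 = \frac{400}{841} and a = ±\frac{20}{29}. Taking a = \frac{20}{29}: M21 - M12 = 0, M13 - M31 = 0, M32 - M23 = \frac{1680}{841}, giving b12 = 0, b13 = 0, b23 = -\frac{21}{29}, i.e. R = \frac{20}{29} - \frac{21}{29} e_{23}.
Its e_{23} coefficient is negative, so report the other preimage -R.
Answer: -\frac{20}{29} + \frac{21}{29} e_{23}. Uniqueness: Spin(3) -> SO(3) maps R and -R to the same rotation of trace \frac{759}{841}; fixing the sign of the e_{23} coefficient removes the ambiguity.


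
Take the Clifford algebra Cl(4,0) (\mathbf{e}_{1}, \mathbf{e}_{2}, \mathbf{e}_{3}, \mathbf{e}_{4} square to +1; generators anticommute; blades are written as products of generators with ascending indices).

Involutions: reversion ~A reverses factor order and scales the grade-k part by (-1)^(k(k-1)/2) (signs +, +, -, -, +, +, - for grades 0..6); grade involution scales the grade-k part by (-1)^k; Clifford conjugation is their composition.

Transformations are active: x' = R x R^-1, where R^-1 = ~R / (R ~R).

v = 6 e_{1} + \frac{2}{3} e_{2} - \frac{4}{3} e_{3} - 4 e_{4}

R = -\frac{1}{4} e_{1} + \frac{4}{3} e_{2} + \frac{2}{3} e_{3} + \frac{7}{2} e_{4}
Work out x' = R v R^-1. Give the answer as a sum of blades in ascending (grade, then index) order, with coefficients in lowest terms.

~R = -\frac{1}{4} e_{1} + \frac{4}{3} e_{2} + \frac{2}{3} e_{3} + \frac{7}{2} e_{4}, and R ~R = \frac{2093}{144}, so R^-1 = ~R / (\frac{2093}{144}).
R v = -\frac{31}{2} - \frac{49}{6} e_{1} e_{2} - \frac{11}{3} e_{1} e_{3} - 20 e_{1} e_{4} - \frac{20}{9} e_{2} e_{3} - \frac{23}{3} e_{2} e_{4} + 2 e_{3} e_{4}
Answer: -\frac{11442}{2093} e_{1} - \frac{22042}{6279} e_{2} - \frac{556}{6279} e_{3} - \frac{1036}{299} e_{4}


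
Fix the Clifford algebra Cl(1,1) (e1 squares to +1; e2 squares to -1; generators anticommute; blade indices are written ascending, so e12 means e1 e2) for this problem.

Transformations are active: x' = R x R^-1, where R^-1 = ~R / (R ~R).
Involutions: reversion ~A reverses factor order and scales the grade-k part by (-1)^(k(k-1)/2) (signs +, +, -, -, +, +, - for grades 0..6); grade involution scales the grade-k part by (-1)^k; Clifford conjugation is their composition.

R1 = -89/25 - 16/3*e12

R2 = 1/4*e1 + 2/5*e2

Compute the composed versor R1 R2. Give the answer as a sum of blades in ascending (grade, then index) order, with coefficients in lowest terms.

Distribute over the terms of R1 (each basis-blade product reordered to ascending indices, repeated generators contracted through their squares):
(-89/25) R2 = -89/100*e1 - 178/125*e2
(-16/3*e12) R2 = 32/15*e1 + 4/3*e2
Summing the partial products and collecting blades:
Answer: 373/300*e1 - 34/375*e2


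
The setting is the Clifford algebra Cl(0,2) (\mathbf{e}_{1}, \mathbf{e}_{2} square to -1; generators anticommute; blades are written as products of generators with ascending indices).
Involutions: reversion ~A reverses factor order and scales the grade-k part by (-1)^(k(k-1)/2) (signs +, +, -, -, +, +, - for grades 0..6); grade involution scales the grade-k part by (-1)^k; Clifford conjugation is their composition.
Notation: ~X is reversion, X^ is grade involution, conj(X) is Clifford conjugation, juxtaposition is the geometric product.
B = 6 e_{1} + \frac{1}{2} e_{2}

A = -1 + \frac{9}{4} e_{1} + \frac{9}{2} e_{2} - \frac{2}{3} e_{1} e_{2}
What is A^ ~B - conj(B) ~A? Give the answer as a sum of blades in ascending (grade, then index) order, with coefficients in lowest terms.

first term: \frac{63}{4} - \frac{17}{3} e_{1} - \frac{9}{2} e_{2} + \frac{207}{8} e_{1} e_{2}
second term: \frac{63}{4} + \frac{17}{3} e_{1} + \frac{9}{2} e_{2} - \frac{207}{8} e_{1} e_{2}
Answer: -\frac{34}{3} e_{1} - 9 e_{2} + \frac{207}{4} e_{1} e_{2}


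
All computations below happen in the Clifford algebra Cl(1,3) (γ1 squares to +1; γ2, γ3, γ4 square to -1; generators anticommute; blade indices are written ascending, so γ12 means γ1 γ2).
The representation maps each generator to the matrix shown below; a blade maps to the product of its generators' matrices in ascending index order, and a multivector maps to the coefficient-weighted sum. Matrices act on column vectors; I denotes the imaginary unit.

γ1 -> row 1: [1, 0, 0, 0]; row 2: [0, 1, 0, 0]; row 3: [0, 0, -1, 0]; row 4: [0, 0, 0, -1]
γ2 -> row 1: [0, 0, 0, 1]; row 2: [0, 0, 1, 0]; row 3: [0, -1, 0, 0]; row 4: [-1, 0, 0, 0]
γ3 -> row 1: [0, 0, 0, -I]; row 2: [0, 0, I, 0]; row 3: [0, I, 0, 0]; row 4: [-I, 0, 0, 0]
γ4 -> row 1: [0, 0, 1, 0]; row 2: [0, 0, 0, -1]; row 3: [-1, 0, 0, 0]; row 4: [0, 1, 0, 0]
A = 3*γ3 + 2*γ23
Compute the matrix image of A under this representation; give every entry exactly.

Bivector images (products of the table entries): rho(γ23) = rho(γ2)rho(γ3) = row 1: [-I, 0, 0, 0]; row 2: [0, I, 0, 0]; row 3: [0, 0, -I, 0]; row 4: [0, 0, 0, I].
M = (3)*rho(γ3) + (2)*rho(γ23), summed entrywise:
Answer: row 1: [-2*I, 0, 0, -3*I]; row 2: [0, 2*I, 3*I, 0]; row 3: [0, 3*I, -2*I, 0]; row 4: [-3*I, 0, 0, 2*I]


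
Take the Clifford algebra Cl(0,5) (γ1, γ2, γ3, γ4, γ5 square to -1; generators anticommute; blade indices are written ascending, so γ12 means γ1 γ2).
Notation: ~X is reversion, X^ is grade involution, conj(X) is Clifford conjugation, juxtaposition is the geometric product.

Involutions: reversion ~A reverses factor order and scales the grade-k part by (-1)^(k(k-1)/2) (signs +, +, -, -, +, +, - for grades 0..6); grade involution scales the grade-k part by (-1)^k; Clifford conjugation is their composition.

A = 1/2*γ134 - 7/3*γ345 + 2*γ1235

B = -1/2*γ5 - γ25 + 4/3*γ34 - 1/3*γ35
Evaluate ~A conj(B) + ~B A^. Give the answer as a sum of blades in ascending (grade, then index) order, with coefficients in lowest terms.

first term: -2/3*γ1 + 7/9*γ4 + 28/9*γ5 - 2/3*γ12 + 2*γ13 - 7/6*γ34 - γ123 - 1/6*γ145 + 7/3*γ234 + 8/3*γ1245 - 1/4*γ1345 - 1/2*γ12345
second term: -2/3*γ1 + 7/9*γ4 + 28/9*γ5 - 2/3*γ12 + 2*γ13 + 7/6*γ34 - γ123 + 1/6*γ145 - 7/3*γ234 - 8/3*γ1245 - 1/4*γ1345 - 1/2*γ12345
Answer: -4/3*γ1 + 14/9*γ4 + 56/9*γ5 - 4/3*γ12 + 4*γ13 - 2*γ123 - 1/2*γ1345 - γ12345


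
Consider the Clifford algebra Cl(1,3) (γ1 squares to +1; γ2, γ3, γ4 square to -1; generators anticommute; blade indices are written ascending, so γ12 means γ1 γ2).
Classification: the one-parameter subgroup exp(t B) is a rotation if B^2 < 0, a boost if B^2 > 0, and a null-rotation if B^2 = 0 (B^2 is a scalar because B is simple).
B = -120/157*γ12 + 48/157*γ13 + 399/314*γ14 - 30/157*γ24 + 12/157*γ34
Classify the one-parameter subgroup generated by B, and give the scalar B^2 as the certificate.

B^2 term by term: the squares give (-120/157)^2*(γ12)^2 + (48/157)^2*(γ13)^2 + (399/314)^2*(γ14)^2 + (-30/157)^2*(γ24)^2 + (12/157)^2*(γ34)^2 = 14400/24649*(+1) + 2304/24649*(+1) + 159201/98596*(+1) + 900/24649*(-1) + 144/24649*(-1) = 9/4 (each basis 2-blade squares to minus the product of its generators' squares); cross terms between blades sharing an index anticommute and cancel; the commuting (index-disjoint) pairs give grade-4 terms 2*c*c'*(blade product), which cancel blade by blade — γ1234: -2880/24649 + 2880/24649 = 0 — confirming B is simple. So B^2 = 9/4.
Answer: boost, certificate B^2 = 9/4. No conjugation can change B^2 = 9/4; the sign gives the class.


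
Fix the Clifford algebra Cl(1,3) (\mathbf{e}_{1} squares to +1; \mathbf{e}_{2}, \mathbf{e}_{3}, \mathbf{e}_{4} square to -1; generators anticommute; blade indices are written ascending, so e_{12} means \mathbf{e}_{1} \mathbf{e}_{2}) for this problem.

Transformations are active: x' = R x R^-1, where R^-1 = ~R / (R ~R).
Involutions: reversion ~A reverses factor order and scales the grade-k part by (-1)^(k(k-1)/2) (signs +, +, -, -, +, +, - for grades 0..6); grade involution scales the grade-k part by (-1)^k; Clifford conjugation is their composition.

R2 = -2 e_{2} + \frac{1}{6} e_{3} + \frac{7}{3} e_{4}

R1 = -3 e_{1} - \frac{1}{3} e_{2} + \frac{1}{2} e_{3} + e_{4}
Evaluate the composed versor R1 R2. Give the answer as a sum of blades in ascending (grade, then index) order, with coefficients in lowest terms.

Distribute over the terms of R2 (each basis-blade product reordered to ascending indices, repeated generators contracted through their squares):
R1 (-2 e_{2}) = -\frac{2}{3} + 6 e_{12} + e_{23} + 2 e_{24}
R1 (\frac{1}{6} e_{3}) = -\frac{1}{12} - \frac{1}{2} e_{13} - \frac{1}{18} e_{23} - \frac{1}{6} e_{34}
R1 (\frac{7}{3} e_{4}) = -\frac{7}{3} - 7 e_{14} - \frac{7}{9} e_{24} + \frac{7}{6} e_{34}
Summing the partial products and collecting blades:
Answer: -\frac{37}{12} + 6 e_{12} - \frac{1}{2} e_{13} - 7 e_{14} + \frac{17}{18} e_{23} + \frac{11}{9} e_{24} + e_{34}


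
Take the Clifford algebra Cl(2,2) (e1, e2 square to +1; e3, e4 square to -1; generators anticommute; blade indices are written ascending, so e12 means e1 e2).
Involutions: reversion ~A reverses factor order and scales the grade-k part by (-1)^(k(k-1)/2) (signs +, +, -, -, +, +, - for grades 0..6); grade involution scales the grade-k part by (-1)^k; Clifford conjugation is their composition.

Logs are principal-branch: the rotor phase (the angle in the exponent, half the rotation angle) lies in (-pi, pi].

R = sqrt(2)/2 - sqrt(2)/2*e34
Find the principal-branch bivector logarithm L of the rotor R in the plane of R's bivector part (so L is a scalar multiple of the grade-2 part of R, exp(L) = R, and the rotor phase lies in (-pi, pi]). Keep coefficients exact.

The scalar part of R is sqrt(2)/2, which fixes the principal-branch rotor phase; the unit plane is then the bivector part divided by the sine of that phase, and L is that plane scaled by the phase.
Concretely: cos(phase) = sqrt(2)/2 gives phase = ±pi/4, and since phase/sin(phase) is even the sign is immaterial: L = (phase/sin(phase)) * <R>_2 = (sqrt(2)*pi/4) * <R>_2.
Answer: -pi/4*e34


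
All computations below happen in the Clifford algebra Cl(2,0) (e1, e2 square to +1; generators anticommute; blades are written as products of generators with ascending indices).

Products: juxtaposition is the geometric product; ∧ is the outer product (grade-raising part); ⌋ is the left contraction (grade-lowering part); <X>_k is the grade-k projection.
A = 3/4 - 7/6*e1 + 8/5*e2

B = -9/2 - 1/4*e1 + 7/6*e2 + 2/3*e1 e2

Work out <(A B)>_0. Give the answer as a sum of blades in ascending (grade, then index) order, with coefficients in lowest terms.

step 1: -73/60 + 959/240*e1 - 2557/360*e2 - 83/180*e1 e2
step 2: -73/60
Answer: -73/60


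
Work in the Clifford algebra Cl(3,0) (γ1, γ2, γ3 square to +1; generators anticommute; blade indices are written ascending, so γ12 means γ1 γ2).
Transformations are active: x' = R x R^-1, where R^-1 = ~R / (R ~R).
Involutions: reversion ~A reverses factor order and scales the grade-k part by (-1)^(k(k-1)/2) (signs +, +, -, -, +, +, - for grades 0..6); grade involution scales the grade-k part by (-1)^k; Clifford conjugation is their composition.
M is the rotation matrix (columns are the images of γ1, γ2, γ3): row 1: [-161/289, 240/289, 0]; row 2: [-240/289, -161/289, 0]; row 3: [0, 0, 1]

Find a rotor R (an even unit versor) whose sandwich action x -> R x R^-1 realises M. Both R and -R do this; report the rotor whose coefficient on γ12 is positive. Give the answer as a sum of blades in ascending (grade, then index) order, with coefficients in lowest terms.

Method: write R = a + b12*γ12 + b13*γ13 + b23*γ23 with a^2 + b12^2 + b13^2 + b23^2 = 1 (so R^-1 = ~R). Expanding the columns R e_j ~R gives tr M = 4a^2 - 1 and, from the antisymmetric part, M21 - M12 = -4a*b12, M13 - M31 = 4a*b13, M32 - M23 = -4a*b23.
Here tr M = -33/289, so a^2 = (1 + tr M)/4 = 64/289 and a = ±8/17. Taking a = 8/17: M21 - M12 = -480/289, M13 - M31 = 0, M32 - M23 = 0, giving b12 = 15/17, b13 = 0, b23 = 0, i.e. R = 8/17 + 15/17*γ12.
Its γ12 coefficient is already positive.
Answer: 8/17 + 15/17*γ12. Key observation: the double cover Spin(3) -> SO(3) sends R and -R to the same matrix (trace -33/289 here), so the stated sign of the γ12 coefficient is what selects one sheet.


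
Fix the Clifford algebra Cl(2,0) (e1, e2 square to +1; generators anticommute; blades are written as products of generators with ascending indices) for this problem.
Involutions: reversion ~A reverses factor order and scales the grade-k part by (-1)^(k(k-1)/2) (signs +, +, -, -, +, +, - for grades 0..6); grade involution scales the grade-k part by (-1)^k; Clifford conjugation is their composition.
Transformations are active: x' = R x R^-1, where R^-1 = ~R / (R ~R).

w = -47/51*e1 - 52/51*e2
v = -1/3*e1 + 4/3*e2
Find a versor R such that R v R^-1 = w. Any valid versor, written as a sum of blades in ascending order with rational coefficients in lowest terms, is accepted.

Why this works: both vectors square to 17/9, so q(v) = q(w) and R = v + w = -64/51*e1 + 16/51*e2 carries v to w — its own direction survives, the complement (v - w)/2 flips.
Answer: -64/51*e1 + 16/51*e2


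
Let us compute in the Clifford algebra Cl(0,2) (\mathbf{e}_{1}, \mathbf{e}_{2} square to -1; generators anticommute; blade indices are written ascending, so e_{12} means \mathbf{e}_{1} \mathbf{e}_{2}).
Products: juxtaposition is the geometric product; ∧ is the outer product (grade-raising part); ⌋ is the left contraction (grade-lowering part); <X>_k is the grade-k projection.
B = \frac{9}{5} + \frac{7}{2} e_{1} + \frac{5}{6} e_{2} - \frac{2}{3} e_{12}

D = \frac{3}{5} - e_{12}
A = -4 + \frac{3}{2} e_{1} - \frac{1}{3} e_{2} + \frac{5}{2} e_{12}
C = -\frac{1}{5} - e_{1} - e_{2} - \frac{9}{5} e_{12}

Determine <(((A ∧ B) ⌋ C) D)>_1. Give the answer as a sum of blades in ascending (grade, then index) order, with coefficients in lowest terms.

step 1: -\frac{36}{5} - \frac{113}{10} e_{1} - \frac{59}{15} e_{2} + \frac{115}{12} e_{12}
step 2: \frac{1037}{300} + \frac{357}{25} e_{1} - \frac{657}{50} e_{2} + \frac{324}{25} e_{12}
step 3: \frac{7517}{500} + \frac{5427}{250} e_{1} + \frac{1599}{250} e_{2} + \frac{6479}{1500} e_{12}
step 4: \frac{5427}{250} e_{1} + \frac{1599}{250} e_{2}
Answer: \frac{5427}{250} e_{1} + \frac{1599}{250} e_{2}


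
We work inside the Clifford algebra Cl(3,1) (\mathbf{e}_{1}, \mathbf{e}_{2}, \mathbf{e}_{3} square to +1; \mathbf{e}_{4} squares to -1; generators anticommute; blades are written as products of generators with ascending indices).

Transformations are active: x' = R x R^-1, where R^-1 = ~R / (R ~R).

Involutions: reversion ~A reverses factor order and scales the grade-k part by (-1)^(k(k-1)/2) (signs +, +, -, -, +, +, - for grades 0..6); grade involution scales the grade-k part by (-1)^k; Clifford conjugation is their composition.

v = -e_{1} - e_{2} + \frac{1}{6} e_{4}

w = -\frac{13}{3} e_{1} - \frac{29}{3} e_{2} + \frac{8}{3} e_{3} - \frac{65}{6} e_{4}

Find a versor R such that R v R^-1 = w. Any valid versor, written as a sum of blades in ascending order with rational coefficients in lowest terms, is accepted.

Reasoning: v^2 = w^2 = \frac{71}{36} since conjugation preserves the quadratic form; R = v + w = -\frac{16}{3} e_{1} - \frac{32}{3} e_{2} + \frac{8}{3} e_{3} - \frac{32}{3} e_{4} is then valid when invertible, keeping its own part and reversing (v - w)/2.
Answer: -\frac{16}{3} e_{1} - \frac{32}{3} e_{2} + \frac{8}{3} e_{3} - \frac{32}{3} e_{4}


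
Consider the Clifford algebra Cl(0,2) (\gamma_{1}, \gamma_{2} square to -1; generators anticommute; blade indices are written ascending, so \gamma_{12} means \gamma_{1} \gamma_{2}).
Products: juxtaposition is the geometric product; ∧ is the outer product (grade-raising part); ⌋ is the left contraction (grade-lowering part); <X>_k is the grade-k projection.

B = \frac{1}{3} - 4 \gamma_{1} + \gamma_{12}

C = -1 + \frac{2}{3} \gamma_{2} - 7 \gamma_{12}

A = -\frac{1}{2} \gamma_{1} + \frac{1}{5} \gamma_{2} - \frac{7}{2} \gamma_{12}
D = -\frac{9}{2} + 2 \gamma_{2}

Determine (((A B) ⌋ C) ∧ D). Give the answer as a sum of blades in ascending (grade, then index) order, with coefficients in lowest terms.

step 1: \frac{3}{2} + \frac{1}{30} \gamma_{1} + \frac{437}{30} \gamma_{2} - \frac{11}{30} \gamma_{12}
step 2: -\frac{124}{9} - \frac{3059}{30} \gamma_{1} + \frac{37}{30} \gamma_{2} - \frac{21}{2} \gamma_{12}
step 3: 62 + \frac{9177}{20} \gamma_{1} - \frac{5959}{180} \gamma_{2} - \frac{9401}{60} \gamma_{12}
Answer: 62 + \frac{9177}{20} \gamma_{1} - \frac{5959}{180} \gamma_{2} - \frac{9401}{60} \gamma_{12}


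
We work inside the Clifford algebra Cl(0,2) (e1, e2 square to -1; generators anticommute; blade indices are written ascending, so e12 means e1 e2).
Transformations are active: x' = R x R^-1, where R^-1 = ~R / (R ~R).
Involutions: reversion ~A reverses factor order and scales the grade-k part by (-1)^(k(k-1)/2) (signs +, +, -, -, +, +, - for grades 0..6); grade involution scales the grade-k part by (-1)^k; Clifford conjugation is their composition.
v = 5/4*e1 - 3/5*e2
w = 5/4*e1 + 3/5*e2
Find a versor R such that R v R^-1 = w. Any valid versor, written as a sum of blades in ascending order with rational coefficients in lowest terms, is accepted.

Take R = v + w = 5/2*e1. Because q(v) = q(w) = -769/400, conjugation by R sends v exactly to w.
Answer: 5/2*e1


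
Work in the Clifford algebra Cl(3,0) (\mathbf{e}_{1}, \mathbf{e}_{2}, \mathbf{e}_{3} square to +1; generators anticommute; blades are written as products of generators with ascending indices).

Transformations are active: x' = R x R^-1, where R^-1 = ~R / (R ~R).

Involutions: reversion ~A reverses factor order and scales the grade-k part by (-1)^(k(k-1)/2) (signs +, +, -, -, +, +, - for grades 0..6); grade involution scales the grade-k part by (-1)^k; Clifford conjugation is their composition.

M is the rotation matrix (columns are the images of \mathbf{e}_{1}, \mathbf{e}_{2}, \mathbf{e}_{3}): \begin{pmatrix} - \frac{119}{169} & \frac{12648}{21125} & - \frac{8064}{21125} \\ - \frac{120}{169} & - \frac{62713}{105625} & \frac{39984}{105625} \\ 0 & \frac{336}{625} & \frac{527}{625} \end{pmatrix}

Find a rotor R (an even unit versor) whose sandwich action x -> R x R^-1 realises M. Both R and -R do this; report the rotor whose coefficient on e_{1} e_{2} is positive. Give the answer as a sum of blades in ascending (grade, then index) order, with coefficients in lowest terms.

Method: write R = a + b12*e_{1} e_{2} + b13*e_{1} e_{3} + b23*e_{2} e_{3} with a^2 + b12^2 + b13^2 + b23^2 = 1 (so R^-1 = ~R). Expanding the columns R e_j ~R gives tr M = 4a^2 - 1 and, from the antisymmetric part, M21 - M12 = -4a*b12, M13 - M31 = 4a*b13, M32 - M23 = -4a*b23.
Here tr M = -\frac{1921}{4225}, so a^2 = (1 + tr M)/4 = \frac{576}{4225} and a = ±\frac{24}{65}. Taking a = \frac{24}{65}: M21 - M12 = -\frac{27648}{21125}, M13 - M31 = -\frac{8064}{21125}, M32 - M23 = \frac{672}{4225}, giving b12 = \frac{288}{325}, b13 = -\frac{84}{325}, b23 = -\frac{7}{65}, i.e. R = \frac{24}{65} + \frac{288}{325} e_{1} e_{2} - \frac{84}{325} e_{1} e_{3} - \frac{7}{65} e_{2} e_{3}.
Its e_{1} e_{2} coefficient is already positive.
Answer: \frac{24}{65} + \frac{288}{325} e_{1} e_{2} - \frac{84}{325} e_{1} e_{3} - \frac{7}{65} e_{2} e_{3}. Key observation: the double cover Spin(3) -> SO(3) sends R and -R to the same matrix (trace -\frac{1921}{4225} here), so the stated sign of the e_{1} e_{2} coefficient is what selects one sheet.


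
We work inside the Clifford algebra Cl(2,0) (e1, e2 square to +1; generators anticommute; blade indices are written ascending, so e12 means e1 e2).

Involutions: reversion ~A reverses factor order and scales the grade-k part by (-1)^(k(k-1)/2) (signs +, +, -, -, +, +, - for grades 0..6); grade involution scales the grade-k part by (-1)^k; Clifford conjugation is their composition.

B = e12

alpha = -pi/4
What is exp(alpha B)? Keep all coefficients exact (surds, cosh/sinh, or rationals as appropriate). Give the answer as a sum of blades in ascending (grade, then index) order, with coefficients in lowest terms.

B^2 = (1)^2*(e12)^2 = 1*(-1) = -1 (a basis 2-blade squares to minus the product of its generators' squares).
B^2 = -1 — the series telescopes trigonometrically here: l = 1, alpha*l = -pi/4, so exp(alpha B) = cos(-pi/4) + (sin(-pi/4)/1)*B = sqrt(2)/2 + (-sqrt(2)/2)*B.
Answer: sqrt(2)/2 - sqrt(2)/2*e12


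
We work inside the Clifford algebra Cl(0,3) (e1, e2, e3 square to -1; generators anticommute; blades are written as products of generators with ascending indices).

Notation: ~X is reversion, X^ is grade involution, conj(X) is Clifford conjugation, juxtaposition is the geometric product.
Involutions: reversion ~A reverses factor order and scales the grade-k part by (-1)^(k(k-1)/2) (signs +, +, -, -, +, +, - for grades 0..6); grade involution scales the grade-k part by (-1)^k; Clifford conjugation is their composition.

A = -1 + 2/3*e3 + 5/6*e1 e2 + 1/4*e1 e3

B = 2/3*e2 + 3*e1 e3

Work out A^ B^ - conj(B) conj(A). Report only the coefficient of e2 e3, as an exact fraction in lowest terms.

first term: -3/4 - 13/9*e1 + 2/3*e2 - 3*e1 e3 + 37/18*e2 e3 + 1/6*e1 e2 e3
second term: -3/4 - 13/9*e1 + 2/3*e2 + 3*e1 e3 - 37/18*e2 e3 - 1/6*e1 e2 e3
Answer: 37/9


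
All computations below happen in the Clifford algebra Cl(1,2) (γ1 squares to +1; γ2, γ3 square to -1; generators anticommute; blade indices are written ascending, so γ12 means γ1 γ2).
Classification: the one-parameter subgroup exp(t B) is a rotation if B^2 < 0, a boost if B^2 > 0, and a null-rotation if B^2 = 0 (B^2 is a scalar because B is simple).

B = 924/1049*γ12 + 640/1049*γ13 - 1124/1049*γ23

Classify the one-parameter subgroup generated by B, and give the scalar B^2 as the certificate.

B^2 term by term: the squares give (924/1049)^2*(γ12)^2 + (640/1049)^2*(γ13)^2 + (-1124/1049)^2*(γ23)^2 = 853776/1100401*(+1) + 409600/1100401*(+1) + 1263376/1100401*(-1) = 0 (each basis 2-blade squares to minus the product of its generators' squares); cross terms between blades sharing an index anticommute and cancel. So B^2 = 0.
Answer: null-rotation, certificate B^2 = 0. Key observation: B^2 = 0 is a conjugation invariant, so its sign decides the class regardless of the surface form of B.


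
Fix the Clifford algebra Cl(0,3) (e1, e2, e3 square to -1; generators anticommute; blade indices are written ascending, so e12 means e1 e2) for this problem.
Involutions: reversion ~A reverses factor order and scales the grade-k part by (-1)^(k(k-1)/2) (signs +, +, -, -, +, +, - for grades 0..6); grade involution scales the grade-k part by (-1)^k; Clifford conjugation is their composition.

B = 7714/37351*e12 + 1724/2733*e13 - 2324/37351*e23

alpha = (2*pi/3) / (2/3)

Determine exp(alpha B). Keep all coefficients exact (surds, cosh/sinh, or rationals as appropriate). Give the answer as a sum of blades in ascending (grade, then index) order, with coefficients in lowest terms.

B^2 term by term: the squares give (7714/37351)^2*(e12)^2 + (1724/2733)^2*(e13)^2 + (-2324/37351)^2*(e23)^2 = 59505796/1395097201*(-1) + 2972176/7469289*(-1) + 5400976/1395097201*(-1) = -4/9 (each basis 2-blade squares to minus the product of its generators' squares); cross terms between blades sharing an index anticommute and cancel. So B^2 = -4/9.
B^2 = -4/9 — the series telescopes trigonometrically here: l = 2/3, alpha*l = 2*pi/3, so exp(alpha B) = cos(2*pi/3) + (sin(2*pi/3)/(2/3))*B = -1/2 + (3*sqrt(3)/4)*B.
Answer: -1/2 + 11571*sqrt(3)/74702*e12 + 431*sqrt(3)/911*e13 - 1743*sqrt(3)/37351*e23


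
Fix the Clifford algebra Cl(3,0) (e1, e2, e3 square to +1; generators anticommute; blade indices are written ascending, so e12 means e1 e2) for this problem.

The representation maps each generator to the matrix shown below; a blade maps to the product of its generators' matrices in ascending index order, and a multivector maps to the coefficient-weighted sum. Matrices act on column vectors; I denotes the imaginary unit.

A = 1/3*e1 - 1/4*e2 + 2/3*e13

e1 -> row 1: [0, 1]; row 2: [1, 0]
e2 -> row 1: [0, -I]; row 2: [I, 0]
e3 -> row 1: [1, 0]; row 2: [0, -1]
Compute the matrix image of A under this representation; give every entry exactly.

Bivector images (products of the table entries): rho(e13) = rho(e1)rho(e3) = row 1: [0, -1]; row 2: [1, 0].
M = (1/3)*rho(e1) + (-1/4)*rho(e2) + (2/3)*rho(e13), summed entrywise:
Answer: row 1: [0, -1/3 + I/4]; row 2: [1 - I/4, 0]


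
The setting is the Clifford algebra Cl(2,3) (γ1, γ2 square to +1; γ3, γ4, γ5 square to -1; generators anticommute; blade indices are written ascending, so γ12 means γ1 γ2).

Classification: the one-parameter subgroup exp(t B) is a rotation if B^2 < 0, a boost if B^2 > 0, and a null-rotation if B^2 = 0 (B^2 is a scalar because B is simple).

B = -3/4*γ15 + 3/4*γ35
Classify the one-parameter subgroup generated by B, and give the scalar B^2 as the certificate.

B^2 term by term: the squares give (-3/4)^2*(γ15)^2 + (3/4)^2*(γ35)^2 = 9/16*(+1) + 9/16*(-1) = 0 (each basis 2-blade squares to minus the product of its generators' squares); cross terms between blades sharing an index anticommute and cancel. So B^2 = 0.
Answer: null-rotation, certificate B^2 = 0. The scalar 0 is the complete invariant here: its sign names the subgroup type.


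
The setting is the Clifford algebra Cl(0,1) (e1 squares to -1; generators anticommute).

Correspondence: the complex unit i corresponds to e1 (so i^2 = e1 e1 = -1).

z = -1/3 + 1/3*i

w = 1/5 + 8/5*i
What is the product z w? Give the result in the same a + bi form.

In blades: z = -1/3 + 1/3*e1, w = 1/5 + 8/5*e1.
Distribute z over w term by term (generator squares from the signature, products reordered to ascending indices): (-1/3)*w = -1/15 - 8/15*e1; (1/3*e1)*w = -8/15 + 1/15*e1.
Sum: -3/5 - 7/15*e1; translating back through the correspondence:
Answer: -3/5 - 7/15*i


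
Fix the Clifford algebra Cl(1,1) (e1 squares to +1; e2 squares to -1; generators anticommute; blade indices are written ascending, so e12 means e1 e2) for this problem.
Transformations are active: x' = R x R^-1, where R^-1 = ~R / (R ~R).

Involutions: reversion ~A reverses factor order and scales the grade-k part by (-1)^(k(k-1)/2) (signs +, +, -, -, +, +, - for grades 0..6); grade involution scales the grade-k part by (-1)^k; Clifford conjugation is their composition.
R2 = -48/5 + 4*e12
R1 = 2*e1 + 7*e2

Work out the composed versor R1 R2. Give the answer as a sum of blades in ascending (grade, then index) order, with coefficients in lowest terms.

Distribute over the terms of R1 (each basis-blade product reordered to ascending indices, repeated generators contracted through their squares):
(2*e1) R2 = -96/5*e1 + 8*e2
(7*e2) R2 = 28*e1 - 336/5*e2
Summing the partial products and collecting blades:
Answer: 44/5*e1 - 296/5*e2


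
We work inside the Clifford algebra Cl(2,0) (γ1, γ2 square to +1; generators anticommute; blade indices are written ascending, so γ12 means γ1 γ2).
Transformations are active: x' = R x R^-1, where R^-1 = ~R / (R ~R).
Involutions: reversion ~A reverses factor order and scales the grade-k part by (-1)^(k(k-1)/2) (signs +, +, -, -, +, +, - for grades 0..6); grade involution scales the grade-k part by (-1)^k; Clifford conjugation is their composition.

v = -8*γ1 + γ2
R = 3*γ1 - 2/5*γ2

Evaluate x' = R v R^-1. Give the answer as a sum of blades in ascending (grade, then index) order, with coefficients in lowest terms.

~R = 3*γ1 - 2/5*γ2, and R ~R = 229/25, so R^-1 = ~R / (229/25).
R v = -122/5 - 1/5*γ12
Answer: -1828/229*γ1 + 259/229*γ2


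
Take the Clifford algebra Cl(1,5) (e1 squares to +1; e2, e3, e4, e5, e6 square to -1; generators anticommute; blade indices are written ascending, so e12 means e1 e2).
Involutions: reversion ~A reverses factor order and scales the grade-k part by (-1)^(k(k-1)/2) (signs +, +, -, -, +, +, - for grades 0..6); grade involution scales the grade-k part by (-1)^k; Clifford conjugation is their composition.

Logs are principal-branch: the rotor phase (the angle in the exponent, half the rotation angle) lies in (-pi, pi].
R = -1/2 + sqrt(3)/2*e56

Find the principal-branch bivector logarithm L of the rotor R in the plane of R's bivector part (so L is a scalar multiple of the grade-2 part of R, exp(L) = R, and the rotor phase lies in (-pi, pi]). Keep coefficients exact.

The scalar part of R is -1/2, so the principal-branch rotor phase is pinned; divide the bivector part by its sine to get the unit plane — L is the phase times that plane.
Concretely: cos(phase) = -1/2 gives phase = ±2*pi/3, and since phase/sin(phase) is even the sign is immaterial: L = (phase/sin(phase)) * <R>_2 = (4*sqrt(3)*pi/9) * <R>_2.
Answer: 2*pi/3*e56


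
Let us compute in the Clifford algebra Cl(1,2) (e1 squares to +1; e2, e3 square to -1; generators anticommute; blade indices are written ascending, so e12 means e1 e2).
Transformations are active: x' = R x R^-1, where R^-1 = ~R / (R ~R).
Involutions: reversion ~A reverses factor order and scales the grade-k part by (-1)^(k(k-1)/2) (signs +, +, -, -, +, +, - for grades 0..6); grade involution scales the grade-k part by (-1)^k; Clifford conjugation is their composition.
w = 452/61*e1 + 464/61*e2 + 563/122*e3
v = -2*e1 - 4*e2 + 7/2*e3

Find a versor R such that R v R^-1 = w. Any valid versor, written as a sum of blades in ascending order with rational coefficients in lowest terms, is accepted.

A norm check does it: q(v) = q(w) = -97/4, hence R = v + w = 330/61*e1 + 220/61*e2 + 495/61*e3 realises the map — parallel part kept, (v - w)/2 negated, v carried to w.
Answer: 330/61*e1 + 220/61*e2 + 495/61*e3


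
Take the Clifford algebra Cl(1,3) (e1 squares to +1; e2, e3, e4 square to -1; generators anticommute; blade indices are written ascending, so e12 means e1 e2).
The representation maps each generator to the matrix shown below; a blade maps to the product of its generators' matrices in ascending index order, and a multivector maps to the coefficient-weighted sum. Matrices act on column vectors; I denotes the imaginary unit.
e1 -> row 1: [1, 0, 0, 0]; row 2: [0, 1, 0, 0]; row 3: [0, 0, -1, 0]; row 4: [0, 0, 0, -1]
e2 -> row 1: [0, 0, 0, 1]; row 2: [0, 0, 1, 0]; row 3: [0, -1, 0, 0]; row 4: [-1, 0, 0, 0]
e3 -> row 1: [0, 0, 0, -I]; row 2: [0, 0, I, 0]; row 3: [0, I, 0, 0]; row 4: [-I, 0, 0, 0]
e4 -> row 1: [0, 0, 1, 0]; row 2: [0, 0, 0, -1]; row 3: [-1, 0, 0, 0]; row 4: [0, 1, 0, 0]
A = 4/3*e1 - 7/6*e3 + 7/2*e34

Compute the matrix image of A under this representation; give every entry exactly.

Bivector images (products of the table entries): rho(e34) = rho(e3)rho(e4) = row 1: [0, -I, 0, 0]; row 2: [-I, 0, 0, 0]; row 3: [0, 0, 0, -I]; row 4: [0, 0, -I, 0].
M = (4/3)*rho(e1) + (-7/6)*rho(e3) + (7/2)*rho(e34), summed entrywise:
Answer: row 1: [4/3, -7*I/2, 0, 7*I/6]; row 2: [-7*I/2, 4/3, -7*I/6, 0]; row 3: [0, -7*I/6, -4/3, -7*I/2]; row 4: [7*I/6, 0, -7*I/2, -4/3]


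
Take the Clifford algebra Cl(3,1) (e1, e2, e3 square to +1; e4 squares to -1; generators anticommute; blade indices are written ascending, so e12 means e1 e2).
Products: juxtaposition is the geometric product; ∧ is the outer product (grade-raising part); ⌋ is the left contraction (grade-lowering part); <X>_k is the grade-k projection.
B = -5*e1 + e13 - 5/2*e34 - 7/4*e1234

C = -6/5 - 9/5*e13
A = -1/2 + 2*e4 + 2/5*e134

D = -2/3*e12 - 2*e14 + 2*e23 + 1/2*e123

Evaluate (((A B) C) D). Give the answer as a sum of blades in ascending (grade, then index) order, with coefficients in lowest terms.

step 1: 3/2*e1 - 7/10*e2 - 5*e3 - 2/5*e4 - 1/2*e13 + 10*e14 - 3/4*e34 - 7/2*e123 + 2*e134 + 7/8*e1234
step 2: -9/10 - 54/5*e1 + 357/50*e2 + 33/10*e3 + 102/25*e4 + 3/5*e13 - 267/20*e14 - 63/40*e24 - 171/10*e34 + 147/50*e123 - 42/25*e134 - 21/20*e1234
step 3: 2523/100 - 232/25*e1 + 9/10*e2 + 322/25*e3 + 843/40*e4 - 21/10*e12 - 3777/100*e13 + 57/20*e14 - 11/2*e23 + 2197/50*e24 - 53/20*e34 - 97/4*e123 + 2347/100*e124 + 93/16*e134 + 403/40*e234 - 867/50*e1234
Answer: 2523/100 - 232/25*e1 + 9/10*e2 + 322/25*e3 + 843/40*e4 - 21/10*e12 - 3777/100*e13 + 57/20*e14 - 11/2*e23 + 2197/50*e24 - 53/20*e34 - 97/4*e123 + 2347/100*e124 + 93/16*e134 + 403/40*e234 - 867/50*e1234


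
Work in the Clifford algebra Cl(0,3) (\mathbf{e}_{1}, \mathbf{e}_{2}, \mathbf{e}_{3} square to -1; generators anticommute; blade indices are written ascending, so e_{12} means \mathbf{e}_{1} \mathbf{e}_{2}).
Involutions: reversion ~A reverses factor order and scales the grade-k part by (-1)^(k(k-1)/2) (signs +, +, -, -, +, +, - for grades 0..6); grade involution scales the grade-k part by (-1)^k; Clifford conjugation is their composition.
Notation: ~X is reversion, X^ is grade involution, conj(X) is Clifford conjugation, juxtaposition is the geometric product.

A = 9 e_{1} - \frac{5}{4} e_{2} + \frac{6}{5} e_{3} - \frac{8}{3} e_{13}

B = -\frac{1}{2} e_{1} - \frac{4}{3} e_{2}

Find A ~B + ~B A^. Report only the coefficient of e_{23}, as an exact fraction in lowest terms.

first term: \frac{17}{6} + \frac{4}{3} e_{3} - \frac{101}{8} e_{12} + \frac{3}{5} e_{13} + \frac{8}{5} e_{23} - \frac{32}{9} e_{123}
second term: -\frac{17}{6} - \frac{4}{3} e_{3} - \frac{101}{8} e_{12} + \frac{3}{5} e_{13} + \frac{8}{5} e_{23} - \frac{32}{9} e_{123}
Answer: \frac{16}{5}


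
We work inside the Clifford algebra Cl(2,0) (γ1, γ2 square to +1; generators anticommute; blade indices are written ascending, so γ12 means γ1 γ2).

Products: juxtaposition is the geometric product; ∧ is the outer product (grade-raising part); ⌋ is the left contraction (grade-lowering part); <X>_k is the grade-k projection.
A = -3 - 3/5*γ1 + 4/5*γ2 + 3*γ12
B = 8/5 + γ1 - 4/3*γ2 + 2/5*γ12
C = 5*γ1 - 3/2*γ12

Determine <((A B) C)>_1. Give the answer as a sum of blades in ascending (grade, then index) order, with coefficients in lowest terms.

step 1: -23/3 - 207/25*γ1 + 51/25*γ2 + 18/5*γ12
step 2: -36 - 5291/150*γ1 - 279/50*γ2 + 13/10*γ12
step 3: -5291/150*γ1 - 279/50*γ2
Answer: -5291/150*γ1 - 279/50*γ2


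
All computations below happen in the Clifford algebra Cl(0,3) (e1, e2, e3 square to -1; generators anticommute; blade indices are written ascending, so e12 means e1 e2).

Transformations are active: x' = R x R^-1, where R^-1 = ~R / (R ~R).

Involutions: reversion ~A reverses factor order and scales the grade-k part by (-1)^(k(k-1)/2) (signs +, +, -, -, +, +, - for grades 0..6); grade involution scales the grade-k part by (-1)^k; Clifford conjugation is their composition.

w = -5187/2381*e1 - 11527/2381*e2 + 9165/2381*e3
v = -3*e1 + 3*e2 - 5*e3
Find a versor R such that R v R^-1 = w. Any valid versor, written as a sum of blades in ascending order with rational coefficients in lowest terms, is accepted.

Equal squares first: v^2 = w^2 = -43. Then v + w = -12330/2381*e1 - 4384/2381*e2 - 2740/2381*e3 is a versor taking v to w, provided it is invertible.
Answer: -12330/2381*e1 - 4384/2381*e2 - 2740/2381*e3


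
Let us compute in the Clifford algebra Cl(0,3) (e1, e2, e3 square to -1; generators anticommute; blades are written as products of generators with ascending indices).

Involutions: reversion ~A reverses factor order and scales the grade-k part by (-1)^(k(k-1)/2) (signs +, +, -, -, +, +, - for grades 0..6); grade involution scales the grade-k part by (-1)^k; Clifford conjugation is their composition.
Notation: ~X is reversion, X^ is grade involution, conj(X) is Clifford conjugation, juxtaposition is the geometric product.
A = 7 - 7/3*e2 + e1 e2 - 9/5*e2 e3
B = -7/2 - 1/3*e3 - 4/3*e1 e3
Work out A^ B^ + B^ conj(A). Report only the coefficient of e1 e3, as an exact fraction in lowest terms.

first term: -49/2 - 227/30*e2 + 7/3*e3 - 59/10*e1 e2 - 28/3*e1 e3 + 517/90*e2 e3 + 31/9*e1 e2 e3
second term: -49/2 - 227/30*e2 + 7/3*e3 + 11/10*e1 e2 - 28/3*e1 e3 - 757/90*e2 e3 + 25/9*e1 e2 e3
Answer: -56/3


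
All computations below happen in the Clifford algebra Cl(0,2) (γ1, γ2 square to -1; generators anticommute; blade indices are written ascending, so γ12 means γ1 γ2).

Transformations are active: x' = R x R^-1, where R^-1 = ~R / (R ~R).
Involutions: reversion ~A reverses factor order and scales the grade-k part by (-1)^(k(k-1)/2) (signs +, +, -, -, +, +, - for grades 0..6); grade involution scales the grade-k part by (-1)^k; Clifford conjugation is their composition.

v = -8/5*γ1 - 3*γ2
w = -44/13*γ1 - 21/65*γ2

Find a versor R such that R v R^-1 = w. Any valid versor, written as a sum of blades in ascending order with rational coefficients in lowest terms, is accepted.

R = v + w = -324/65*γ1 - 216/65*γ2 works: the equal norms (-289/25) guarantee its sandwich swaps v into w.
Answer: -324/65*γ1 - 216/65*γ2


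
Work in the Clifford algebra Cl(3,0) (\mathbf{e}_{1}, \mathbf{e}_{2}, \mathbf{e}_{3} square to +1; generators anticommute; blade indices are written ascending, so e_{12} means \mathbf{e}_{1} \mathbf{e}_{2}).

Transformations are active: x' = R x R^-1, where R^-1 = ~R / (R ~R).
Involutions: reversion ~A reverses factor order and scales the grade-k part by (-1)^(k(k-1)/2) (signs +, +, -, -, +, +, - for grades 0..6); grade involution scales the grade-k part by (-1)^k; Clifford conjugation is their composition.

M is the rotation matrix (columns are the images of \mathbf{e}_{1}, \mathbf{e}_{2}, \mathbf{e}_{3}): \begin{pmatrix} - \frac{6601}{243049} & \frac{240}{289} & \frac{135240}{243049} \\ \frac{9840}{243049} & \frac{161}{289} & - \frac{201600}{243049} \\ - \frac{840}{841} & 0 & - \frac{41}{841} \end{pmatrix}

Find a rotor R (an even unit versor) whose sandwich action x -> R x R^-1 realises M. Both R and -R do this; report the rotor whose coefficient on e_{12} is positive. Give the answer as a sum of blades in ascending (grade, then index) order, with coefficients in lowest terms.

Method: write R = a + b12*e_{12} + b13*e_{13} + b23*e_{23} with a^2 + b12^2 + b13^2 + b23^2 = 1 (so R^-1 = ~R). Expanding the columns R e_j ~R gives tr M = 4a^2 - 1 and, from the antisymmetric part, M21 - M12 = -4a*b12, M13 - M31 = 4a*b13, M32 - M23 = -4a*b23.
Here tr M = \frac{116951}{243049}, so a^2 = (1 + tr M)/4 = \frac{90000}{243049} and a = ±\frac{300}{493}. Taking a = \frac{300}{493}: M21 - M12 = -\frac{192000}{243049}, M13 - M31 = \frac{378000}{243049}, M32 - M23 = \frac{201600}{243049}, giving b12 = \frac{160}{493}, b13 = \frac{315}{493}, b23 = -\frac{168}{493}, i.e. R = \frac{300}{493} + \frac{160}{493} e_{12} + \frac{315}{493} e_{13} - \frac{168}{493} e_{23}.
Its e_{12} coefficient is already positive.
Answer: \frac{300}{493} + \frac{160}{493} e_{12} + \frac{315}{493} e_{13} - \frac{168}{493} e_{23}. Recall the cover is two-to-one: with M of trace \frac{116951}{243049}, both preimages act alike, and the stated e_{12} sign chooses the sheet.


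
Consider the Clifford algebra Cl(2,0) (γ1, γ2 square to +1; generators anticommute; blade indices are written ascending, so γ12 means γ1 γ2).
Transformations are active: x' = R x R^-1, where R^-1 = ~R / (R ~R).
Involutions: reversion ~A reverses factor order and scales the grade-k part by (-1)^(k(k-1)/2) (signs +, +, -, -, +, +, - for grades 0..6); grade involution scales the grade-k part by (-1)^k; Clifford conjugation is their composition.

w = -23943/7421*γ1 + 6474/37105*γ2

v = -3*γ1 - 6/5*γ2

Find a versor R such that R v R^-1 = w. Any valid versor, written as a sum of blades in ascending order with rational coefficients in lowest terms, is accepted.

Take R = v + w = -46206/7421*γ1 - 38052/37105*γ2. Because q(v) = q(w) = 261/25, conjugation by R sends v exactly to w.
Answer: -46206/7421*γ1 - 38052/37105*γ2
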